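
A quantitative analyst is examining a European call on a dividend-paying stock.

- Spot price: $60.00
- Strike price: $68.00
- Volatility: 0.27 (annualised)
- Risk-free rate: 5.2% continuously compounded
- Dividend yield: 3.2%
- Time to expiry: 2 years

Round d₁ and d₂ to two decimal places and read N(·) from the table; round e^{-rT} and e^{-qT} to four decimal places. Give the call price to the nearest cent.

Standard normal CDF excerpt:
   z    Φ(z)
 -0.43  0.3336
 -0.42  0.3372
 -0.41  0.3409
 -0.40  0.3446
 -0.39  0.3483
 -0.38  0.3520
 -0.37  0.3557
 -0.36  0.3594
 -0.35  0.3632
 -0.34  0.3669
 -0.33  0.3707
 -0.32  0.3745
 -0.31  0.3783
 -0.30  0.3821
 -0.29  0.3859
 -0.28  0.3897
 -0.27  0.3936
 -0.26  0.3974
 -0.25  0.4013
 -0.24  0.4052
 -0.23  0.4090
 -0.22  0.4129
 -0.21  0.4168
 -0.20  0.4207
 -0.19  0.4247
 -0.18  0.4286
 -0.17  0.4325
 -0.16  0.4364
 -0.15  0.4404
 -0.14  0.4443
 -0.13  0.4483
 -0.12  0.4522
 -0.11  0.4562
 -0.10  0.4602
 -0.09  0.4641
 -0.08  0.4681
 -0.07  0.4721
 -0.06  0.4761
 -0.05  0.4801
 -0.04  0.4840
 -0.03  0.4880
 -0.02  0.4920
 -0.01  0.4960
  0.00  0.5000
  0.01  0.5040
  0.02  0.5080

$6.57

σ√T = 0.27 × 1.4142 = 0.3818
d₁ = [ln(60/68) + (0.052 − 0.032 + ½·0.27²)·2] / (σ√T) = (-0.1252 + 0.1129) / 0.3818 = -0.0321 ≈ -0.03
d₂ = -0.0321 − 0.3818 = -0.4140 ≈ -0.41
exp(−qT) = exp(−0.032·2) = 0.9380;  exp(−rT) = exp(−0.052·2) = 0.9012
C = 60·0.9380·N(-0.03) − 68·0.9012·N(-0.41) = 60·0.9380·0.4880 − 68·0.9012·0.3409 = 27.4646 − 20.8909 = 6.5737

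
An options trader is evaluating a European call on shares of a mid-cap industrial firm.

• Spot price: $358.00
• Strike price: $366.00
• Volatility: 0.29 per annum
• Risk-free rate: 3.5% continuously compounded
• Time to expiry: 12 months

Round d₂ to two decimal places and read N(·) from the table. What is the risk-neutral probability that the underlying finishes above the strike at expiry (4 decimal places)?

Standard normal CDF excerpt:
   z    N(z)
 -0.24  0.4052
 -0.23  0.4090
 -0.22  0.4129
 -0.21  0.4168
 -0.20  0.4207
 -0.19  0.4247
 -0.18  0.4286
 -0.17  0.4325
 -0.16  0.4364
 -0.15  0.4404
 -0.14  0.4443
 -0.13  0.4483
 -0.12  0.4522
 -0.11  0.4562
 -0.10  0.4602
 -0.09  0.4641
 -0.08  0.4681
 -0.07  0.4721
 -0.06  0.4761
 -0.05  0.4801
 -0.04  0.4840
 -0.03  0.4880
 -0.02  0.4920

σ√T = 0.29·√1 = 0.2900
d₁ = [ln(358/366) + (0.035 + ½·0.29²)·1] / (σ√T) = (-0.0221 + 0.0771) / 0.2900 = 0.1895 → 0.19
d₂ = 0.1895 − 0.2900 = -0.1005 → -0.10
Pr(exercise) under Q = N(d₂) = 0.4602

0.4602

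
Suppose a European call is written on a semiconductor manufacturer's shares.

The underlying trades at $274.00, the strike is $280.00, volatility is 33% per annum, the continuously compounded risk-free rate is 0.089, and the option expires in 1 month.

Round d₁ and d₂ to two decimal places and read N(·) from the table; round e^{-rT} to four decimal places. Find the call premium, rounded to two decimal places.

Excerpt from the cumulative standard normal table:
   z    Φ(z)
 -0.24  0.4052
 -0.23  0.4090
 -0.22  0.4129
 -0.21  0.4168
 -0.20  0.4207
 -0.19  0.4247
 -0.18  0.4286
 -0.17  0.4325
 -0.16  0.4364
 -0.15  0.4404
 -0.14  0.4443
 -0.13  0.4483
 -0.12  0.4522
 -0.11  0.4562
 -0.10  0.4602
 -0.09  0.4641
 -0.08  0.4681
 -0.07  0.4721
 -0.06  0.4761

σ√T = 0.33 × 0.2887 = 0.0953
ln(S/K) + (r + σ²/2)T = ln(274/280) + (0.089 + 0.33²/2)·0.08333 = -0.0217 + 0.0120 = -0.0097
d₁ = -0.0097 / 0.0953 = -0.1019 ⇒ -0.10
d₂ = d₁ − σ√T = -0.1019 − 0.0953 = -0.1972 ⇒ -0.20
exp(−rT) = exp(−0.089·0.08333) = 0.9926
N(d₁) = N(-0.10) = 0.4602;  N(d₂) = N(-0.20) = 0.4207
C = 274·0.4602 − 280·0.9926·0.4207 = 126.0948 − 116.9243 = 9.1705

$9.17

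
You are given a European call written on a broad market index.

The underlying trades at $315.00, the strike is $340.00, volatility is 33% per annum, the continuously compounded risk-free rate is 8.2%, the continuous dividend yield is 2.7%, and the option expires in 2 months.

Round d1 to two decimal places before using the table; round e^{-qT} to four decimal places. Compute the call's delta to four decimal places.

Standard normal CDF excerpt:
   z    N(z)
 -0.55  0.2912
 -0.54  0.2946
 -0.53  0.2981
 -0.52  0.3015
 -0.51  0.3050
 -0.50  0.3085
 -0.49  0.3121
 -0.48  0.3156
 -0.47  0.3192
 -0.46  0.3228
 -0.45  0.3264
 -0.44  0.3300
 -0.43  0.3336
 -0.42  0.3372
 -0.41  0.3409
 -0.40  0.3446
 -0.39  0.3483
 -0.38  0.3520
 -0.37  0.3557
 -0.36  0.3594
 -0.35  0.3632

0.3321

σ√T = 0.33 × 0.4082 = 0.1347
d₁ = [ln(315/340) + (0.082 − 0.027 + ½·0.33²)·0.1667] / (σ√T) = (-0.0764 + 0.0182) / 0.1347 = -0.4315 ≈ -0.43
N(d₁) = N(-0.43) = 0.3336
Δ_call = exp(−qT)·N(d₁) = 0.9955·0.3336 = 0.3321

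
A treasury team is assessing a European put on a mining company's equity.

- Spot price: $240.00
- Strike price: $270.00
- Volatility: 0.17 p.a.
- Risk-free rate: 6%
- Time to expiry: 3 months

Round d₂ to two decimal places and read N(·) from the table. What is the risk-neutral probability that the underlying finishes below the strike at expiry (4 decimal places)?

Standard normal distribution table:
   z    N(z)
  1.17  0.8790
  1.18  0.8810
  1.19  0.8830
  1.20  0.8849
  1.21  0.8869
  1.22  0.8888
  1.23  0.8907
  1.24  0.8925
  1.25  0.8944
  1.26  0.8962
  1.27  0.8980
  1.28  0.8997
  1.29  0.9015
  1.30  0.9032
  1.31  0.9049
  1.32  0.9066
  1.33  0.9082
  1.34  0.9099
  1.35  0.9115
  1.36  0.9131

T = 0.25;  σ√T = 0.0850
d₁ = [ln(240/270) + (0.06 + ½·0.17²)·0.25] / (σ√T) = (-0.1178 + 0.0186) / 0.0850 = -1.1667 ≈ -1.17
d₂ = -1.1667 − 0.0850 = -1.2517 ≈ -1.25
Risk-neutral Pr[S_T < K] = N(−d₂) = N(1.25) = 0.8944

0.8944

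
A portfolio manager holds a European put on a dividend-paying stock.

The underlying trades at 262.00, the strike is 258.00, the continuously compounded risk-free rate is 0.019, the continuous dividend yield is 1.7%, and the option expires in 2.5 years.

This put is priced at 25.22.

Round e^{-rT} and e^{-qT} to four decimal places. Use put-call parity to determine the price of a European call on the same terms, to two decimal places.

30.29

exp(−qT) = exp(−0.017·2.5) = 0.9584;  exp(−rT) = exp(−0.019·2.5) = 0.9536
Put-call parity: C − P = S·e^(−qT) − K·e^(−rT) = 262·0.9584 − 258·0.9536 = 251.1008 − 246.0288 = 5.0720
C = P + (C − P) = 25.22 + (5.0720) = 30.2920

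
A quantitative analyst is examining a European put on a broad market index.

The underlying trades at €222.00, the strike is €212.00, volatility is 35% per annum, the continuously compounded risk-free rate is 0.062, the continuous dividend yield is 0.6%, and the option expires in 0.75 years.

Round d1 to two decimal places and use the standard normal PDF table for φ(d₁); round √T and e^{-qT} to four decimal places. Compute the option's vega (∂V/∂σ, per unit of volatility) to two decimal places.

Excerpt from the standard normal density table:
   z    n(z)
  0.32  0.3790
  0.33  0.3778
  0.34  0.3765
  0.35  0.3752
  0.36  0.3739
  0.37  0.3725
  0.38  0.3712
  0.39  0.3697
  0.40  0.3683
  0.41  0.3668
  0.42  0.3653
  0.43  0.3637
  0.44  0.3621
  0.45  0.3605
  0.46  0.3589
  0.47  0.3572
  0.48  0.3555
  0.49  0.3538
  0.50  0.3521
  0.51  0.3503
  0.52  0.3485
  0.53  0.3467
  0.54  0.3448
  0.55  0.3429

69.30

σ√T = 0.35·√0.75 = 0.3031
d₁ = [ln(222/212) + (0.062 − 0.006 + 0.35²/2)·0.75] / 0.3031 = [0.0461 + 0.0879] / 0.3031 = 0.4422 → 0.44
√T = √0.75 = 0.8660
φ(d₁) = φ(0.44) = 0.3621
e^(−qT) = e^(−0.006·0.75) = 0.9955
vega = S·e^(−qT)·φ(d₁)·√T = 222·0.9955·0.3621·0.8660 = 69.3012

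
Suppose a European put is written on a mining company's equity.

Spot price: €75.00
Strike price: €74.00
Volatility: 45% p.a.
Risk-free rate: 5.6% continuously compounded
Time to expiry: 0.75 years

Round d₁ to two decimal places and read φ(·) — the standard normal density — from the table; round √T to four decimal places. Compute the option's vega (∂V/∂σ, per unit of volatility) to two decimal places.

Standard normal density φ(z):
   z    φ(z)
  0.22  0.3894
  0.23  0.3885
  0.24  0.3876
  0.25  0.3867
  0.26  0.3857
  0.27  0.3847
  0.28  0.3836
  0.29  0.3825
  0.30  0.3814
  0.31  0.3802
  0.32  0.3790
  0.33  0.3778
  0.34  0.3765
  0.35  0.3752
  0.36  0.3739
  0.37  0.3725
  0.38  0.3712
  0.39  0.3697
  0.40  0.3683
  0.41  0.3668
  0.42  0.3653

24.45

σ√T = 0.45·√0.75 = 0.3897
d₁ = [ln(75/74) + (0.056 + 0.45²/2)·0.75] / 0.3897 = [0.0134 + 0.1179] / 0.3897 = 0.3371 ≈ 0.34
√T = √0.75 = 0.8660
φ(d₁) = φ(0.34) = 0.3765
vega = S·φ(d₁)·√T = 75·0.3765·0.8660 = 24.4537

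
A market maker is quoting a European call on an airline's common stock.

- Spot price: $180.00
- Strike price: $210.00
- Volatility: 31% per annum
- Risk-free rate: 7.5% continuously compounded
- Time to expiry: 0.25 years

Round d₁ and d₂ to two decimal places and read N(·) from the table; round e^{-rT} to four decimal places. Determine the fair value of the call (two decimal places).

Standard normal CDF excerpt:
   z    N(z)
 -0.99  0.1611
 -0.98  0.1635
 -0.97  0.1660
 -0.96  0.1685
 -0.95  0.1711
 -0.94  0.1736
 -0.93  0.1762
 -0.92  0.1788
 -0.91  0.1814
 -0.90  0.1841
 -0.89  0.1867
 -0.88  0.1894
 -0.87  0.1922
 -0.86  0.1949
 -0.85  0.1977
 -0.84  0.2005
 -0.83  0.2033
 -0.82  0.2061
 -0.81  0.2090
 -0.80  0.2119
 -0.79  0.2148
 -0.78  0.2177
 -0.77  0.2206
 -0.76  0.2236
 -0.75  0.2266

$2.88

T = 0.25;  σ√T = 0.1550
d₁ = [ln(180/210) + (0.075 + 0.31²/2)·0.25] / 0.1550 = [-0.1542 + 0.0308] / 0.1550 = -0.7961 ⇒ -0.80
d₂ = d₁ − σ√T = -0.7961 − 0.1550 = -0.9511 ⇒ -0.95
e^(−rT) = e^(−0.075·0.25) = 0.9814
C = 180·N(-0.80) − 210·0.9814·N(-0.95) = 180·0.2119 − 210·0.9814·0.1711 = 38.1420 − 35.2627 = 2.8793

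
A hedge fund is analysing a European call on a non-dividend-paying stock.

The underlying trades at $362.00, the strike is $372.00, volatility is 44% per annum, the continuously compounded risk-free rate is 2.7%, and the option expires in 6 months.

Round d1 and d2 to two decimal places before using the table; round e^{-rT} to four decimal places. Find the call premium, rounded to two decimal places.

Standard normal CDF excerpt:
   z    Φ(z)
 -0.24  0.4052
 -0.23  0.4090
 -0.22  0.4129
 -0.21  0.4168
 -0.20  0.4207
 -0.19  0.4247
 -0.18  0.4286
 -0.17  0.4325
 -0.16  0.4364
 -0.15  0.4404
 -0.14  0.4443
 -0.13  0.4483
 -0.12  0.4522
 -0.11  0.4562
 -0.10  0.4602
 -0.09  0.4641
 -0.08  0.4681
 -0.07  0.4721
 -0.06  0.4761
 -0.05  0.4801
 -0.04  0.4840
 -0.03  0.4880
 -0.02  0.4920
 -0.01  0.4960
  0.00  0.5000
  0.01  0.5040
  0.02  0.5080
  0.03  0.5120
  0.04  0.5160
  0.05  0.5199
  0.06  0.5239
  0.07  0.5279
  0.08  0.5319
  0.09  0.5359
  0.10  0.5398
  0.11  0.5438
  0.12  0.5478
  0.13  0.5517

$42.45

T = 0.5;  σ√T = 0.3111
d₁ = [ln(362/372) + (0.027 + 0.44²/2)·0.5] / 0.3111 = [-0.0272 + 0.0619] / 0.3111 = 0.1114 ≈ 0.11
d₂ = d₁ − σ√T = 0.1114 − 0.3111 = -0.1998 ≈ -0.20
e^(−rT) = e^(−0.027·0.5) = 0.9866
C = 362·N(0.11) − 372·0.9866·N(-0.20) = 362·0.5438 − 372·0.9866·0.4207 = 196.8556 − 154.4033 = 42.4523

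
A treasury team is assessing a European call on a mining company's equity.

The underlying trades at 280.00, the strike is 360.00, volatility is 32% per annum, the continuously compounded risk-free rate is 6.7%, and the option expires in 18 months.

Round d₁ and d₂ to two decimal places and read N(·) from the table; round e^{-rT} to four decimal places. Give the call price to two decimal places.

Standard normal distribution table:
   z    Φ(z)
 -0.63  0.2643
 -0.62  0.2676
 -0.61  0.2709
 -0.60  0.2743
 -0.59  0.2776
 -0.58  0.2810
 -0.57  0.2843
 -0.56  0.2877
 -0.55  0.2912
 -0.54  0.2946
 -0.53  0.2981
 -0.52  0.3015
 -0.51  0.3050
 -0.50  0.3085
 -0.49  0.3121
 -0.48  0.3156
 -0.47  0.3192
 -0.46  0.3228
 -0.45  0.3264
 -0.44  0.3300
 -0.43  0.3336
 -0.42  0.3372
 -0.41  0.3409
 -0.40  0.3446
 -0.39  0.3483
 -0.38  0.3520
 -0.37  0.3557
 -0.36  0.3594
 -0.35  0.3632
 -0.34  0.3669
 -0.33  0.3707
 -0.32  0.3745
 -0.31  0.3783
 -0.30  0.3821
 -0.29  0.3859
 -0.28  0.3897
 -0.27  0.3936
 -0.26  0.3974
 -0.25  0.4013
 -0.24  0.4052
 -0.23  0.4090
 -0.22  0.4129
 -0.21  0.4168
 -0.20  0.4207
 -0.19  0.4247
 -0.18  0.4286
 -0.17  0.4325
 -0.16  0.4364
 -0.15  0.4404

27.43

σ√T = 0.32 × 1.2247 = 0.3919
d₁ = [ln(280/360) + (0.067 + ½·0.32²)·1.5] / (σ√T) = (-0.2513 + 0.1773) / 0.3919 = -0.1889 → -0.19
d₂ = -0.1889 − 0.3919 = -0.5808 → -0.58
e^(−rT) = e^(−0.067·1.5) = 0.9044
C = 280·N(-0.19) − 360·0.9044·N(-0.58) = 280·0.4247 − 360·0.9044·0.2810 = 118.9160 − 91.4891 = 27.4269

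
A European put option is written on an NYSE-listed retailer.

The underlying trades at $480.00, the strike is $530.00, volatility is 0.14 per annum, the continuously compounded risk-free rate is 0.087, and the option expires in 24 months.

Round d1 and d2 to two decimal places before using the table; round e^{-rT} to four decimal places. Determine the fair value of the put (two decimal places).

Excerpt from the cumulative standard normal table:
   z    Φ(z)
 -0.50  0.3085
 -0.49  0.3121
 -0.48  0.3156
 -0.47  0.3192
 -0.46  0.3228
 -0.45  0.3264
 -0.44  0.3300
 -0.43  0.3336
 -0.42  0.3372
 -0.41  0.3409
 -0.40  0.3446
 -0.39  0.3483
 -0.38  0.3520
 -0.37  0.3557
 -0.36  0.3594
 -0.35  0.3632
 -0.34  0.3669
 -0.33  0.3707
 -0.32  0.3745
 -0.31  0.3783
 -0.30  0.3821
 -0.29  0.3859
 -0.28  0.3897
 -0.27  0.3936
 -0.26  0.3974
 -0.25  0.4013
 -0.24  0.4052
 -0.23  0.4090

T = 2;  σ√T = 0.1980
d₁ = [ln(480/530) + (0.087 + 0.14²/2)·2] / 0.1980 = [-0.0991 + 0.1936] / 0.1980 = 0.4773 → 0.48
d₂ = d₁ − σ√T = 0.4773 − 0.1980 = 0.2794 → 0.28
e^(−rT) = e^(−0.087·2) = 0.8403
N(−d₂) = N(-0.28) = 0.3897;  N(−d₁) = N(-0.48) = 0.3156
P = 530·0.8403·0.3897 − 480·0.3156 = 173.5564 − 151.4880 = 22.0684

$22.07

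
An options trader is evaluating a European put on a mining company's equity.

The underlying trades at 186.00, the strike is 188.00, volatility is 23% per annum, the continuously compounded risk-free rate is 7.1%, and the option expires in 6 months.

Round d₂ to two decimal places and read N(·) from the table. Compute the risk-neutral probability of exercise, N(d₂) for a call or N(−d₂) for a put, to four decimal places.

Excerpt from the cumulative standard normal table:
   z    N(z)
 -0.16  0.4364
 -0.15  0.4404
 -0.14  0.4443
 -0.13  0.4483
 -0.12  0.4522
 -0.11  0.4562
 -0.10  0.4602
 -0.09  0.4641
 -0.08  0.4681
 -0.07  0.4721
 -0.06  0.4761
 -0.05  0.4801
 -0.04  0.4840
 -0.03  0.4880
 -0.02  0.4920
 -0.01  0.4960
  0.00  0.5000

0.4721

T = 0.5;  σ√T = 0.1626
d₁ = [ln(186/188) + (0.071 + ½·0.23²)·0.5] / (σ√T) = (-0.0107 + 0.0487) / 0.1626 = 0.2338 → 0.23
d₂ = 0.2338 − 0.1626 = 0.0712 → 0.07
Risk-neutral Pr[S_T < K] = N(−d₂) = N(-0.07) = 0.4721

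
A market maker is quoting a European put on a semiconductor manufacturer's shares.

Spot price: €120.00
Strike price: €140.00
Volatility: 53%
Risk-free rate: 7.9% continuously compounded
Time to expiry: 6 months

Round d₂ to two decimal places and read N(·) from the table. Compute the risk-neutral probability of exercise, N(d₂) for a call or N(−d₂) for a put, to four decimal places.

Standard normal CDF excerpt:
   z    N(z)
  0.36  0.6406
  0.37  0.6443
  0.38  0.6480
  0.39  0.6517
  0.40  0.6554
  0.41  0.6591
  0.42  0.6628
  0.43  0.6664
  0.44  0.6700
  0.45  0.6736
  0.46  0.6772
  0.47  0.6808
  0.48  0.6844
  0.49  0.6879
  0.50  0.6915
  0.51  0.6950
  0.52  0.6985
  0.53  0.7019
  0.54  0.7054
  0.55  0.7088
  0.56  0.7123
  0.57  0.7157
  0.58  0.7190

T = 0.5;  σ√T = 0.3748
d₁ = [ln(120/140) + (0.079 + 0.53²/2)·0.5] / 0.3748 = [-0.1542 + 0.1097] / 0.3748 = -0.1185 → -0.12
d₂ = d₁ − σ√T = -0.1185 − 0.3748 = -0.4933 → -0.49
Pr(exercise) under Q = N(−d₂) = N(0.49) = 0.6879

0.6879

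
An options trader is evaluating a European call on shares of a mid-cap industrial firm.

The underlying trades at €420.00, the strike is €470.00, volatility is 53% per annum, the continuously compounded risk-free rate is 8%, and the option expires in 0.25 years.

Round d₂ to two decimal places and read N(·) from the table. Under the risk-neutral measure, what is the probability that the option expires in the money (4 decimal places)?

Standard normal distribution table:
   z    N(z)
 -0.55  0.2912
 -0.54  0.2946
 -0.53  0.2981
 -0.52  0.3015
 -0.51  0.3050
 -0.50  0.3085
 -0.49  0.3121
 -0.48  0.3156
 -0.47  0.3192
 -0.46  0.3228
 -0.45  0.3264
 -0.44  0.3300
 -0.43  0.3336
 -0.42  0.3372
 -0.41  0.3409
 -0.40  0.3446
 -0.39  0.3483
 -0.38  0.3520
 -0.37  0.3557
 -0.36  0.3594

0.3156

σ√T = 0.53·√0.25 = 0.2650
d₁ = [ln(420/470) + (0.08 + ½·0.53²)·0.25] / (σ√T) = (-0.1125 + 0.0551) / 0.2650 = -0.2165 → -0.22
d₂ = -0.2165 − 0.2650 = -0.4815 → -0.48
Pr(exercise) under Q = N(d₂) = 0.3156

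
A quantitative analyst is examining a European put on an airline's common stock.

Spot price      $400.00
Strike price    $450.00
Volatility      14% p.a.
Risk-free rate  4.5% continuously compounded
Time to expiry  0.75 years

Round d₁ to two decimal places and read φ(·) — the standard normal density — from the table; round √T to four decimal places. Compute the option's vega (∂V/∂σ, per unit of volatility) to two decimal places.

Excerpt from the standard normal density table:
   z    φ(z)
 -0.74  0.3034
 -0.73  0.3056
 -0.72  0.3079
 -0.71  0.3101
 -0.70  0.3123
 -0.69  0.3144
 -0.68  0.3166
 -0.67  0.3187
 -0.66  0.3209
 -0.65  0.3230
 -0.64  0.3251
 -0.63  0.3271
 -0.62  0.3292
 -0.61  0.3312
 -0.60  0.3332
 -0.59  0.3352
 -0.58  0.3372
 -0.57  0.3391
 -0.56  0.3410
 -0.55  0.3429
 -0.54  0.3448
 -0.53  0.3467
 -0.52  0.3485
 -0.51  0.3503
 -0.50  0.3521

113.31

T = 0.75;  σ√T = 0.1212
d₁ = [ln(400/450) + (0.045 + ½·0.14²)·0.75] / (σ√T) = (-0.1178 + 0.0411) / 0.1212 = -0.6325 → -0.63
√T = √0.75 = 0.8660
φ(d₁) = φ(-0.63) = 0.3271
vega = S·φ(d₁)·√T = 400·0.3271·0.8660 = 113.3074
(The call has the same vega.)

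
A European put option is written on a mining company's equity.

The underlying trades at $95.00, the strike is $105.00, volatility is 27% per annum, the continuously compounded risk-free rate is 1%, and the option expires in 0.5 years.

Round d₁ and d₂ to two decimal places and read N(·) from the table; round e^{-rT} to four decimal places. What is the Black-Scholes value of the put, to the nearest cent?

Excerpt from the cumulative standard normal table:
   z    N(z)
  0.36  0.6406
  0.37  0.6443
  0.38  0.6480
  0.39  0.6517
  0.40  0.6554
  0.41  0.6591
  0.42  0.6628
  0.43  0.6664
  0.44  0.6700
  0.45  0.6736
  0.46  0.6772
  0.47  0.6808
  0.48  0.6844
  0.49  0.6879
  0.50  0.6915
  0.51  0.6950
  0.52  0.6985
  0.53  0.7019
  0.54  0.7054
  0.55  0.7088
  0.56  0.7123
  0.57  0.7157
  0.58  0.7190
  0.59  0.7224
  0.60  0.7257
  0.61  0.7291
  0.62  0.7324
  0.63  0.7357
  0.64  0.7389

$13.21

σ√T = 0.27 × 0.7071 = 0.1909
ln(S/K) + (r + σ²/2)T = ln(95/105) + (0.01 + 0.27²/2)·0.5 = -0.1001 + 0.0232 = -0.0769
d₁ = -0.0769 / 0.1909 = -0.4026 which rounds to -0.40
d₂ = d₁ − σ√T = -0.4026 − 0.1909 = -0.5935 which rounds to -0.59
exp(−rT) = exp(−0.01·0.5) = 0.9950
N(−d₂) = N(0.59) = 0.7224;  N(−d₁) = N(0.40) = 0.6554
P = 105·0.9950·0.7224 − 95·0.6554 = 75.4727 − 62.2630 = 13.2097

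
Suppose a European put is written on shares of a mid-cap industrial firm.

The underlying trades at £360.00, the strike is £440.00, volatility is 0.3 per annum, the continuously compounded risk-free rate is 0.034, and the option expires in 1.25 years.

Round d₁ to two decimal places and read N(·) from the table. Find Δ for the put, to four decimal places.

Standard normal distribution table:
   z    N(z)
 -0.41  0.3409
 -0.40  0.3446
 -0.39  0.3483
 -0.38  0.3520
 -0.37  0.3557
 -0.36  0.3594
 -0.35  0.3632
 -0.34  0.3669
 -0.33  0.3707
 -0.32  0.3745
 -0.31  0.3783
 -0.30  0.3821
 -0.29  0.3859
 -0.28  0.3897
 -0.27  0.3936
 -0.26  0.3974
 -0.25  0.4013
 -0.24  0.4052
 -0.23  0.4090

T = 1.25;  σ√T = 0.3354
d₁ = [ln(360/440) + (0.034 + 0.3²/2)·1.25] / 0.3354 = [-0.2007 + 0.0988] / 0.3354 = -0.3039 → -0.30
N(d₁) = N(-0.30) = 0.3821
Δ_put = N(d₁) − 1 = 0.3821 − 1 = -0.6179

-0.6179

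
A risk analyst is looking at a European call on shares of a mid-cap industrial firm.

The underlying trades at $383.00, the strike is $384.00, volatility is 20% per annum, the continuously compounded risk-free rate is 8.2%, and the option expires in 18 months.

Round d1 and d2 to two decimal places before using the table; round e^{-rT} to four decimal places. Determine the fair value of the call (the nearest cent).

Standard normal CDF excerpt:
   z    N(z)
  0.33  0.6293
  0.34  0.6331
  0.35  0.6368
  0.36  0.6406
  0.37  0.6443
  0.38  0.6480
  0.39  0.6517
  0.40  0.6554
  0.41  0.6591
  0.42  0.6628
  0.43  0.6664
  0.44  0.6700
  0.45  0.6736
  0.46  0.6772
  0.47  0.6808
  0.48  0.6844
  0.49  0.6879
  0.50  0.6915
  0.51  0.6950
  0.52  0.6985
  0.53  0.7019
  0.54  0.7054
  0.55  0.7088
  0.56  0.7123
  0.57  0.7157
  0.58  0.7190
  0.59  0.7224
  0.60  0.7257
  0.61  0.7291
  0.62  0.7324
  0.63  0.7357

$60.46

T = 1.5;  σ√T = 0.2449
d₁ = [ln(383/384) + (0.082 + 0.2²/2)·1.5] / 0.2449 = [-0.0026 + 0.1530] / 0.2449 = 0.6140 ≈ 0.61
d₂ = d₁ − σ√T = 0.6140 − 0.2449 = 0.3690 ≈ 0.37
exp(−rT) = exp(−0.082·1.5) = 0.8843
C = 383·N(0.61) − 384·0.8843·N(0.37) = 383·0.7291 − 384·0.8843·0.6443 = 279.2453 − 218.7857 = 60.4596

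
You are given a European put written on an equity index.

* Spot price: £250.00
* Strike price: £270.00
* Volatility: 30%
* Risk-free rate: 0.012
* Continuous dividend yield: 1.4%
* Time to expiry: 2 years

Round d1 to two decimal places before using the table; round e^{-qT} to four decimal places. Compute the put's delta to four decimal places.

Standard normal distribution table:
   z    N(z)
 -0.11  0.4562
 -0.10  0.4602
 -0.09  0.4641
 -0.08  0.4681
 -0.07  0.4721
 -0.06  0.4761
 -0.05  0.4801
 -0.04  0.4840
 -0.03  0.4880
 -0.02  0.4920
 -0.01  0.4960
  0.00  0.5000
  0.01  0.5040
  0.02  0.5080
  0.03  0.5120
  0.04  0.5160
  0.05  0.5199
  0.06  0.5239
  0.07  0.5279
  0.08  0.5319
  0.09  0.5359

-0.4784

σ√T = 0.3·√2 = 0.4243
ln(S/K) + (r − q + σ²/2)T = ln(250/270) + (0.012 − 0.014 + 0.3²/2)·2 = -0.0770 + 0.0860 = 0.0090
d₁ = 0.0090 / 0.4243 = 0.0213 ≈ 0.02
N(d₁) = N(0.02) = 0.5080
Δ_put = exp(−qT)·(N(d₁) − 1) = 0.9724·(0.5080 − 1) = -0.4784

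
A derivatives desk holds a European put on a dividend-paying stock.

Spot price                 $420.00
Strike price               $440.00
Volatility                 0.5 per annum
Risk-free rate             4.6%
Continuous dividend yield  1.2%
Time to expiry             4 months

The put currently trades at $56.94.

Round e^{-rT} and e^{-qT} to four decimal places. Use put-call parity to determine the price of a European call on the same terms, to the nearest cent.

exp(−qT) = exp(−0.012·0.3333) = 0.9960;  exp(−rT) = exp(−0.046·0.3333) = 0.9848
Put-call parity: C − P = S·e^(−qT) − K·e^(−rT) = 420·0.9960 − 440·0.9848 = 418.3200 − 433.3120 = -14.9920
C = P + (C − P) = 56.94 + (-14.9920) = 41.9480

$41.95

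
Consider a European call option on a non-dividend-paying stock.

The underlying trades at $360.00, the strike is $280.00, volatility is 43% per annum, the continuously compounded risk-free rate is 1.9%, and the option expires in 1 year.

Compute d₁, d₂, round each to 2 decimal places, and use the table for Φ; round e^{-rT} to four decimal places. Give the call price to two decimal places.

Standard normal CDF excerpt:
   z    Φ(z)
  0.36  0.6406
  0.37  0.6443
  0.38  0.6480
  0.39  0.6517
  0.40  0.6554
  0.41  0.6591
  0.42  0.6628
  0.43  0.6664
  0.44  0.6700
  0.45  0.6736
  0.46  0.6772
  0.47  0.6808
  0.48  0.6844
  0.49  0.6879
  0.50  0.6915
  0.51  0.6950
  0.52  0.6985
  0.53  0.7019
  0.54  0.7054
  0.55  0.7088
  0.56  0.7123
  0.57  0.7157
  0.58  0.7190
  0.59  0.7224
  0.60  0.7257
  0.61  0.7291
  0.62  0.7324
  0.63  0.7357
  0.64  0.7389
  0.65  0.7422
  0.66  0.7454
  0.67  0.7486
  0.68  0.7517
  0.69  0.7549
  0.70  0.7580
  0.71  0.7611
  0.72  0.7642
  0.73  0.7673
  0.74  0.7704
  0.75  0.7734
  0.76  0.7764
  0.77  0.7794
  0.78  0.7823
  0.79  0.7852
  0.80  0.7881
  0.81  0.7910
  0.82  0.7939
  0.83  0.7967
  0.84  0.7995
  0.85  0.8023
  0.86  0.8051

T = 1;  σ√T = 0.4300
d₁ = [ln(360/280) + (0.019 + 0.43²/2)·1] / 0.4300 = [0.2513 + 0.1114] / 0.4300 = 0.8436 ≈ 0.84
d₂ = d₁ − σ√T = 0.8436 − 0.4300 = 0.4136 ≈ 0.41
e^(−rT) = e^(−0.019·1) = 0.9812
C = 360·N(0.84) − 280·0.9812·N(0.41) = 360·0.7995 − 280·0.9812·0.6591 = 287.8200 − 181.0785 = 106.7415

$106.74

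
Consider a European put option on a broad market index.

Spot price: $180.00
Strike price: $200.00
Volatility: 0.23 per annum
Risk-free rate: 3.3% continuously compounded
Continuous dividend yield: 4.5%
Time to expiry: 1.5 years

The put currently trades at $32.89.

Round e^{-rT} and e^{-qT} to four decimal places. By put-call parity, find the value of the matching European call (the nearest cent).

e^(−qT) = e^(−0.045·1.5) = 0.9347;  e^(−rT) = e^(−0.033·1.5) = 0.9517
Put-call parity: C − P = S·e^(−qT) − K·e^(−rT) = 180·0.9347 − 200·0.9517 = 168.2460 − 190.3400 = -22.0940
C = P + (C − P) = 32.89 + (-22.0940) = 10.7960

$10.80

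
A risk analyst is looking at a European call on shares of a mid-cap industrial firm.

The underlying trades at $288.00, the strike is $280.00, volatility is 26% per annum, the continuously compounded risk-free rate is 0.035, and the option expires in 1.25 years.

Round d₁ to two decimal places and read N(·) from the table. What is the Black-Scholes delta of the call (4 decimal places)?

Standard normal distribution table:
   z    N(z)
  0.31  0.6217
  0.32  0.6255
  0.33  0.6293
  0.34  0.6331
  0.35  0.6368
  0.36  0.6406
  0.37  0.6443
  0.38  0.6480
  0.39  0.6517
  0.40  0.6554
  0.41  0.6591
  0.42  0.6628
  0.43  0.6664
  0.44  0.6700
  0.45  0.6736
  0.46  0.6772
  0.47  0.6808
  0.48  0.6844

0.6517

σ√T = 0.26 × 1.1180 = 0.2907
d₁ = [ln(288/280) + (0.035 + 0.26²/2)·1.25] / 0.2907 = [0.0282 + 0.0860] / 0.2907 = 0.3928 ≈ 0.39
N(d₁) = N(0.39) = 0.6517
Δ_call = N(d₁) = 0.6517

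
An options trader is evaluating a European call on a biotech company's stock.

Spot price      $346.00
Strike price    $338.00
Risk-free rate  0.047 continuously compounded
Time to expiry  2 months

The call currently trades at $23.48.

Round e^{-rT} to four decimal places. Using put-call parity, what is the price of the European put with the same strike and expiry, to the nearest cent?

exp(−rT) = exp(−0.047·0.1667) = 0.9922
Put-call parity: C − P = S − K·e^(−rT) = 346 − 338·0.9922 = 346 − 335.3636 = 10.6364
P = C − (C − P) = 23.48 − (10.6364) = 12.8436

$12.84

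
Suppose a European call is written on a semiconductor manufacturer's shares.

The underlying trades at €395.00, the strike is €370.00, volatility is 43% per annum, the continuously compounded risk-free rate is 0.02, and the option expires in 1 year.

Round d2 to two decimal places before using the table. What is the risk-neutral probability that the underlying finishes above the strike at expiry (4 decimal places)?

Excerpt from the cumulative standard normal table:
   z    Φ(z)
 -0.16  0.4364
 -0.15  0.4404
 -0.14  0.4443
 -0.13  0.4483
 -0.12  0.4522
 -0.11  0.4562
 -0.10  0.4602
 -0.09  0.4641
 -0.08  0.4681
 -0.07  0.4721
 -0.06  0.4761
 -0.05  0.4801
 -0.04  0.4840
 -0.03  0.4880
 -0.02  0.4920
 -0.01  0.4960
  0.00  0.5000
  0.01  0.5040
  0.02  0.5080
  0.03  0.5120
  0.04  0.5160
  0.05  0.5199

T = 1;  σ√T = 0.4300
d₁ = [ln(395/370) + (0.02 + ½·0.43²)·1] / (σ√T) = (0.0654 + 0.1124) / 0.4300 = 0.4136 → 0.41
d₂ = 0.4136 − 0.4300 = -0.0164 → -0.02
Risk-neutral Pr[S_T > K] = N(d₂) = N(-0.02) = 0.4920

0.4920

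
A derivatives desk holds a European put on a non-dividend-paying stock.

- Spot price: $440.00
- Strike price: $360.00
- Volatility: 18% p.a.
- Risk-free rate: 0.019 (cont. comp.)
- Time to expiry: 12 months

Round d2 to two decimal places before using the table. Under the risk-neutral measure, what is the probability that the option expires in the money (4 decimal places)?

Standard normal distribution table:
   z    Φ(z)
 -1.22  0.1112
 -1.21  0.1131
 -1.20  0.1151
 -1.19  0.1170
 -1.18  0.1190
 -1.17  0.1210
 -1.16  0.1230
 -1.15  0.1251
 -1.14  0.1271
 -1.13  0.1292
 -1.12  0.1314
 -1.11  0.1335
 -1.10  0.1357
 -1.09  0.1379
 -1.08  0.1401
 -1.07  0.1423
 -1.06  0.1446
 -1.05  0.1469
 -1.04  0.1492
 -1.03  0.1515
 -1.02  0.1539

σ√T = 0.18 × 1.0000 = 0.1800
d₁ = [ln(440/360) + (0.019 + 0.18²/2)·1] / 0.1800 = [0.2007 + 0.0352] / 0.1800 = 1.3104 → 1.31
d₂ = d₁ − σ√T = 1.3104 − 0.1800 = 1.1304 → 1.13
Risk-neutral Pr[S_T < K] = N(−d₂) = N(-1.13) = 0.1292

0.1292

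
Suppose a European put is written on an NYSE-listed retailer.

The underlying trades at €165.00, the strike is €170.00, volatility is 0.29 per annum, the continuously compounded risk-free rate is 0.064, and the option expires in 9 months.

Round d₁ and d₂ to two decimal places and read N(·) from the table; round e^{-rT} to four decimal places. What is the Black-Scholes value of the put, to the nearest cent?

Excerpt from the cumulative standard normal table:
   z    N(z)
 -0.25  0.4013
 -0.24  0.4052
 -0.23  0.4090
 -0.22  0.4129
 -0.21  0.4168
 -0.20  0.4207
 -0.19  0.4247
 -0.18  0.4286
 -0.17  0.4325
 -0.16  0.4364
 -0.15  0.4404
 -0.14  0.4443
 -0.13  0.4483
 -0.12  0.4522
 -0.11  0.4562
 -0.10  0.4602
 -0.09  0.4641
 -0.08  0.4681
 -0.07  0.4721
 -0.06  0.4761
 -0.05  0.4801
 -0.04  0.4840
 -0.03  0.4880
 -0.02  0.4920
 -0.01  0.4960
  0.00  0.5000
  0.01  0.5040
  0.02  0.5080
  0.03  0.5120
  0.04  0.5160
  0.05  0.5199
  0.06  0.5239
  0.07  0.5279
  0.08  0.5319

T = 0.75;  σ√T = 0.2511
d₁ = [ln(165/170) + (0.064 + ½·0.29²)·0.75] / (σ√T) = (-0.0299 + 0.0795) / 0.2511 = 0.1978 → 0.20
d₂ = 0.1978 − 0.2511 = -0.0533 → -0.05
e^(−rT) = e^(−0.064·0.75) = 0.9531
N(−d₂) = N(0.05) = 0.5199;  N(−d₁) = N(-0.20) = 0.4207
P = 170·0.9531·0.5199 − 165·0.4207 = 84.2378 − 69.4155 = 14.8223

€14.82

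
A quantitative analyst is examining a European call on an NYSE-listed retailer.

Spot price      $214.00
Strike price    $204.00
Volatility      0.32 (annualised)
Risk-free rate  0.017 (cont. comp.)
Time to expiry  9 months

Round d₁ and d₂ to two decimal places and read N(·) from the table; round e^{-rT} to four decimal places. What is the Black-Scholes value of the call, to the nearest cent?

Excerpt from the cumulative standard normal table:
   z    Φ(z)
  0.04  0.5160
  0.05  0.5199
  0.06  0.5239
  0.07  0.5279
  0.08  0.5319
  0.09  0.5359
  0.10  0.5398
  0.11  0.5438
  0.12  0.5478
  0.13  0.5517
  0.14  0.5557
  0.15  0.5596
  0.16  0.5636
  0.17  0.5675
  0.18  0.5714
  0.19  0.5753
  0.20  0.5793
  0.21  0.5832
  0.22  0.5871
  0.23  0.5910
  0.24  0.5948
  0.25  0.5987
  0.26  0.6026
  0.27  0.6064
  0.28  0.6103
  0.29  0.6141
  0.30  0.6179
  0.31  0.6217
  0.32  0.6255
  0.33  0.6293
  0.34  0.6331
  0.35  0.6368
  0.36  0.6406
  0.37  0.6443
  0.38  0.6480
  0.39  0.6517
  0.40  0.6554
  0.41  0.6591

$29.96

σ√T = 0.32 × 0.8660 = 0.2771
ln(S/K) + (r + σ²/2)T = ln(214/204) + (0.017 + 0.32²/2)·0.75 = 0.0479 + 0.0512 = 0.0990
d₁ = 0.0990 / 0.2771 = 0.3573 ⇒ 0.36
d₂ = d₁ − σ√T = 0.3573 − 0.2771 = 0.0801 ⇒ 0.08
exp(−rT) = exp(−0.017·0.75) = 0.9873
N(d₁) = N(0.36) = 0.6406;  N(d₂) = N(0.08) = 0.5319
C = 214·0.6406 − 204·0.9873·0.5319 = 137.0884 − 107.1296 = 29.9588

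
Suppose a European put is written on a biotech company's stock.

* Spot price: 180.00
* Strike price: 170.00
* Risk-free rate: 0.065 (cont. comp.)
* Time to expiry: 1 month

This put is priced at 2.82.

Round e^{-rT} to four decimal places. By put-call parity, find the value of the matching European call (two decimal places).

13.74

e^(−rT) = e^(−0.065·0.08333) = 0.9946
Put-call parity: C − P = S − K·e^(−rT) = 180 − 170·0.9946 = 180 − 169.0820 = 10.9180
C = P + (C − P) = 2.82 + (10.9180) = 13.7380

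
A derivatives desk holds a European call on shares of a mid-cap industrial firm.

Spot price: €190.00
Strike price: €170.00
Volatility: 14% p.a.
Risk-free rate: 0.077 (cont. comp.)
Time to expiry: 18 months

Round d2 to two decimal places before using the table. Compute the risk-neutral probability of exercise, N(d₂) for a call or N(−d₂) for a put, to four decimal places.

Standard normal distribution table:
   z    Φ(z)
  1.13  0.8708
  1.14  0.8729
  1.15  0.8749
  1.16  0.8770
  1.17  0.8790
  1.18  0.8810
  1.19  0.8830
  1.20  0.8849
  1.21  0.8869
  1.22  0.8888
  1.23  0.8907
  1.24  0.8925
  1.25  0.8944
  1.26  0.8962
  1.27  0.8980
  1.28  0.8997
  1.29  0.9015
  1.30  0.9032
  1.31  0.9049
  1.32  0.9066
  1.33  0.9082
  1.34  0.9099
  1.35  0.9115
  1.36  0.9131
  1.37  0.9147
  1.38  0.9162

0.8925

σ√T = 0.14 × 1.2247 = 0.1715
d₁ = [ln(190/170) + (0.077 + ½·0.14²)·1.5] / (σ√T) = (0.1112 + 0.1302) / 0.1715 = 1.4080 which rounds to 1.41
d₂ = 1.4080 − 0.1715 = 1.2366 which rounds to 1.24
Risk-neutral Pr[S_T > K] = N(d₂) = N(1.24) = 0.8925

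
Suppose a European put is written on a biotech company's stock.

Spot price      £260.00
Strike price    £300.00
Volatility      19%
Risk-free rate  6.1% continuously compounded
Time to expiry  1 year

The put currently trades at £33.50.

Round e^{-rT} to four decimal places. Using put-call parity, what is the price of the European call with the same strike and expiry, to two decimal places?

£11.26

e^(−rT) = e^(−0.061·1) = 0.9408
Put-call parity: C − P = S − K·e^(−rT) = 260 − 300·0.9408 = 260 − 282.2400 = -22.2400
C = P + (C − P) = 33.50 + (-22.2400) = 11.2600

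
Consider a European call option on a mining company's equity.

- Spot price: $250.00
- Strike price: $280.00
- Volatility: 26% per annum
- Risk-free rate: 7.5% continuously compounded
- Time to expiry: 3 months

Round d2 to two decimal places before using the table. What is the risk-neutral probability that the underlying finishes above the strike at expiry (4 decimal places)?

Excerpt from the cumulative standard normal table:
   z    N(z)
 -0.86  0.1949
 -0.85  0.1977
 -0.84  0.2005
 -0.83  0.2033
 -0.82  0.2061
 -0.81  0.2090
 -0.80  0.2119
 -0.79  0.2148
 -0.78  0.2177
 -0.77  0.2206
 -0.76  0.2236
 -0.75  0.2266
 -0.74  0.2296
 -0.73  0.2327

T = 0.25;  σ√T = 0.1300
d₁ = [ln(250/280) + (0.075 + ½·0.26²)·0.25] / (σ√T) = (-0.1133 + 0.0272) / 0.1300 = -0.6625 ⇒ -0.66
d₂ = -0.6625 − 0.1300 = -0.7925 ⇒ -0.79
Pr(exercise) under Q = N(d₂) = 0.2148

0.2148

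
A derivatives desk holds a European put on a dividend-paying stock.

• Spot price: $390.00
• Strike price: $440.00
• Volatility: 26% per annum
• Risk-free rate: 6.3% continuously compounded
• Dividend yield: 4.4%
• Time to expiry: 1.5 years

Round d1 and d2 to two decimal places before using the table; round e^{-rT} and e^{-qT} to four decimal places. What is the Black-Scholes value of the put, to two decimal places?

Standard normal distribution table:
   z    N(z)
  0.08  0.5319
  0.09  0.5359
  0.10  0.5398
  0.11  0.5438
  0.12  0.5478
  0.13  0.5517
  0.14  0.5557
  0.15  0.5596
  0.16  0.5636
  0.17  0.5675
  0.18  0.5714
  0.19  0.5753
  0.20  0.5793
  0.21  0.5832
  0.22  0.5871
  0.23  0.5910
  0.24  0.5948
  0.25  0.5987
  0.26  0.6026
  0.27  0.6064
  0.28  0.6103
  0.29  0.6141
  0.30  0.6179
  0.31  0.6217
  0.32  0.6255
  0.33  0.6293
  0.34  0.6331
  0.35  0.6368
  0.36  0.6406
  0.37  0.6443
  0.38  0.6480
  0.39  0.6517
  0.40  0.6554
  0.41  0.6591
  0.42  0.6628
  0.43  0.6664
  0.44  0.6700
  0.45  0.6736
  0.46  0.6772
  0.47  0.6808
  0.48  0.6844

T = 1.5;  σ√T = 0.3184
ln(S/K) + (r − q + σ²/2)T = ln(390/440) + (0.063 − 0.044 + 0.26²/2)·1.5 = -0.1206 + 0.0792 = -0.0414
d₁ = -0.0414 / 0.3184 = -0.1301 ⇒ -0.13
d₂ = d₁ − σ√T = -0.1301 − 0.3184 = -0.4485 ⇒ -0.45
e^(−qT) = e^(−0.044·1.5) = 0.9361;  e^(−rT) = e^(−0.063·1.5) = 0.9098
N(−d₂) = N(0.45) = 0.6736;  N(−d₁) = N(0.13) = 0.5517
P = 440·0.9098·0.6736 − 390·0.9361·0.5517 = 269.6502 − 201.4141 = 68.2361

$68.24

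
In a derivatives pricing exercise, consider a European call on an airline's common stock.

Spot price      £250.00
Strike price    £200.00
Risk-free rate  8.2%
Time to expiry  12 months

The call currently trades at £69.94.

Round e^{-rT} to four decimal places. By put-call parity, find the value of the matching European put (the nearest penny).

e^(−rT) = e^(−0.082·1) = 0.9213
Put-call parity: C − P = S − K·e^(−rT) = 250 − 200·0.9213 = 250 − 184.2600 = 65.7400
P = C − (C − P) = 69.94 − (65.7400) = 4.2000

£4.20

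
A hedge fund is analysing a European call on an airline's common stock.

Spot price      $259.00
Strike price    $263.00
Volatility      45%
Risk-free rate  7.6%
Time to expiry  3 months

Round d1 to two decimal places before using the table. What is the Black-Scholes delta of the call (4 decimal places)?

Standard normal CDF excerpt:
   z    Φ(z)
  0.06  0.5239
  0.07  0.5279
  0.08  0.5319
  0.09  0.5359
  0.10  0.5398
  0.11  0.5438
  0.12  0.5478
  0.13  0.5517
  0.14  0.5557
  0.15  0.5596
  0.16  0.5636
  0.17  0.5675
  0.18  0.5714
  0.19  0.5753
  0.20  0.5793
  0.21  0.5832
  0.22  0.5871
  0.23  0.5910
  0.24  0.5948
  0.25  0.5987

T = 0.25;  σ√T = 0.2250
d₁ = [ln(259/263) + (0.076 + ½·0.45²)·0.25] / (σ√T) = (-0.0153 + 0.0443) / 0.2250 = 0.1288 → 0.13
N(d₁) = N(0.13) = 0.5517
Δ_call = N(d₁) = 0.5517

0.5517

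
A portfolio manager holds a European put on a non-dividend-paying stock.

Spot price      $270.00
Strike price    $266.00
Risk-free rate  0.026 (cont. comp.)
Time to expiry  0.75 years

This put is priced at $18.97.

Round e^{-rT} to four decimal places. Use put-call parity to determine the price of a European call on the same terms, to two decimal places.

e^(−rT) = e^(−0.026·0.75) = 0.9807
Put-call parity: C − P = S − K·e^(−rT) = 270 − 266·0.9807 = 270 − 260.8662 = 9.1338
C = P + (C − P) = 18.97 + (9.1338) = 28.1038

$28.10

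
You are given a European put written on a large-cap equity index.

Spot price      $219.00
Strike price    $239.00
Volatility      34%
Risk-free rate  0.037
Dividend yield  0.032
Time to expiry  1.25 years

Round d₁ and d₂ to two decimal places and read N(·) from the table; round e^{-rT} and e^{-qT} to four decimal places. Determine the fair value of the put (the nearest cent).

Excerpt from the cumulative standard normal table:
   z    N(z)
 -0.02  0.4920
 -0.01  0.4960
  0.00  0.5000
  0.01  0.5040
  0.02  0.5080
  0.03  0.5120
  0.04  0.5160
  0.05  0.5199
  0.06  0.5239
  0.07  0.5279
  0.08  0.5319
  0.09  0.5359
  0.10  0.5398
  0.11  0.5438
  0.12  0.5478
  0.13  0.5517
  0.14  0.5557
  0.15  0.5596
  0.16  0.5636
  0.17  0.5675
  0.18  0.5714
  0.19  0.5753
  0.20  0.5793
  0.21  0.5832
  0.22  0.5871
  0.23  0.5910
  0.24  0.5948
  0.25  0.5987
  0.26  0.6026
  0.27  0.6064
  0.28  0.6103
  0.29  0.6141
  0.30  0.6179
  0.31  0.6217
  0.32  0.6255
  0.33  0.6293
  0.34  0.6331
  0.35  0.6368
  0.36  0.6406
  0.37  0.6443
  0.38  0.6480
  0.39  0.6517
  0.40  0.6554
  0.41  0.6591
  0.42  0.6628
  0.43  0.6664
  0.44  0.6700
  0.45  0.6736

σ√T = 0.34 × 1.1180 = 0.3801
d₁ = [ln(219/239) + (0.037 − 0.032 + ½·0.34²)·1.25] / (σ√T) = (-0.0874 + 0.0785) / 0.3801 = -0.0234 ≈ -0.02
d₂ = -0.0234 − 0.3801 = -0.4035 ≈ -0.40
e^(−qT) = e^(−0.032·1.25) = 0.9608;  e^(−rT) = e^(−0.037·1.25) = 0.9548
N(−d₂) = N(0.40) = 0.6554;  N(−d₁) = N(0.02) = 0.5080
P = 239·0.9548·0.6554 − 219·0.9608·0.5080 = 149.5604 − 106.8909 = 42.6695

$42.67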